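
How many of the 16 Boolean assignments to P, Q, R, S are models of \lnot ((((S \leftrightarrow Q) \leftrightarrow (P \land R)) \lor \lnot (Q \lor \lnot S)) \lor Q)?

Initial set: {T \lnot ((((S \leftrightarrow Q) \leftrightarrow (P \land R)) \lor \lnot (Q \lor \lnot S)) \lor Q)}.
T \lnot ((((S \leftrightarrow Q) \leftrightarrow (P \land R)) \lor \lnot (Q \lor \lnot S)) \lor Q): α-rule — add F (((S \leftrightarrow Q) \leftrightarrow (P \land R)) \lor \lnot (Q \lor \lnot S)), F Q.
F (((S \leftrightarrow Q) \leftrightarrow (P \land R)) \lor \lnot (Q \lor \lnot S)): α-rule — add F ((S \leftrightarrow Q) \leftrightarrow (P \land R)), F \lnot (Q \lor \lnot S).
F ((S \leftrightarrow Q) \leftrightarrow (P \land R)): β-rule — branch into T (S \leftrightarrow Q), F (P \land R)  //  F (S \leftrightarrow Q), T (P \land R).
  branch 1 (add T (S \leftrightarrow Q), F (P \land R)):
    F \lnot (Q \lor \lnot S): β-rule — branch into T Q  //  T \lnot S.
      branch 1.1 (add T Q):
        × closes — contains both Q and \lnot Q.
      branch 1.2 (add T \lnot S):
        T (S \leftrightarrow Q): β-rule — branch into T S, T Q  //  F S, F Q.
          branch 1.2.1 (add T S, T Q):
            × closes — contains both S and \lnot S.
          branch 1.2.2 (add F S, F Q):
            F (P \land R): β-rule — branch into F P  //  F R.
              branch 1.2.2.1 (add F P):
                ○ open, literals {P=F, Q=F, S=F}.
              branch 1.2.2.2 (add F R):
                ○ open, literals {Q=F, R=F, S=F}.
  branch 2 (add F (S \leftrightarrow Q), T (P \land R)):
    T (P \land R): α-rule — add T P, T R.
    F \lnot (Q \lor \lnot S): β-rule — branch into T Q  //  T \lnot S.
      branch 2.1 (add T Q):
        × closes — contains both Q and \lnot Q.
      branch 2.2 (add T \lnot S):
        F (S \leftrightarrow Q): β-rule — branch into T S, F Q  //  F S, T Q.
          branch 2.2.1 (add T S, F Q):
            × closes — contains both S and \lnot S.
          branch 2.2.2 (add F S, T Q):
            × closes — contains both Q and \lnot Q.
5 branches closed, 2 open.
Each open branch fixes some atoms; the unmentioned ones are free. Counting distinct full assignments: branch {P=F, Q=F, S=F} (R) contributes 2 new; branch {Q=F, R=F, S=F} (P) contributes 1 new. Total: 3.

3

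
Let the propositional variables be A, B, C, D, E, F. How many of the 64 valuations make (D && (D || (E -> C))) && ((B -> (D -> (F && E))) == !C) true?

16

Initial set: {((D && (D || (E -> C))) && ((B -> (D -> (F && E))) == !C))}.
((D && (D || (E -> C))) && ((B -> (D -> (F && E))) == !C)): α-rule — add (D && (D || (E -> C))), ((B -> (D -> (F && E))) == !C).
(D && (D || (E -> C))): α-rule — add D, (D || (E -> C)).
((B -> (D -> (F && E))) == !C): β-rule — branch into (B -> (D -> (F && E))), !C  //  !(B -> (D -> (F && E))), !!C.
  branch 1 (add (B -> (D -> (F && E))), !C):
    (D || (E -> C)): β-rule — branch into D  //  (E -> C).
      branch 1.1 (add D):
        (B -> (D -> (F && E))): β-rule — branch into !B  //  (D -> (F && E)).
          branch 1.1.1 (add !B):
            ○ open, literals {B=F, C=F, D=T}.
          branch 1.1.2 (add (D -> (F && E))):
            (D -> (F && E)): β-rule — branch into !D  //  (F && E).
              branch 1.1.2.1 (add !D):
                × closes — contains both D and !D.
              branch 1.1.2.2 (add (F && E)):
                (F && E): α-rule — add F, E.
                ○ open, literals {C=F, D=T, E=T, F=T}.
      branch 1.2 (add (E -> C)):
        (B -> (D -> (F && E))): β-rule — branch into !B  //  (D -> (F && E)).
          branch 1.2.1 (add !B):
            (E -> C): β-rule — branch into !E  //  C.
              branch 1.2.1.1 (add !E):
                ○ open, literals {B=F, C=F, D=T, E=F}.
              branch 1.2.1.2 (add C):
                × closes — contains both C and !C.
          branch 1.2.2 (add (D -> (F && E))):
            (E -> C): β-rule — branch into !E  //  C.
              branch 1.2.2.1 (add !E):
                (D -> (F && E)): β-rule — branch into !D  //  (F && E).
                  branch 1.2.2.1.1 (add !D):
                    × closes — contains both D and !D.
                  branch 1.2.2.1.2 (add (F && E)):
                    (F && E): α-rule — add F, E.
                    × closes — contains both E and !E.
              branch 1.2.2.2 (add C):
                × closes — contains both C and !C.
  branch 2 (add !(B -> (D -> (F && E))), !!C):
    !(B -> (D -> (F && E))): α-rule — add B, !(D -> (F && E)).
    !(D -> (F && E)): α-rule — add D, !(F && E).
    (D || (E -> C)): β-rule — branch into D  //  (E -> C).
      branch 2.1 (add D):
        !(F && E): β-rule — branch into !F  //  !E.
          branch 2.1.1 (add !F):
            ○ open, literals {B=T, C=T, D=T, F=F}.
          branch 2.1.2 (add !E):
            ○ open, literals {B=T, C=T, D=T, E=F}.
      branch 2.2 (add (E -> C)):
        !(F && E): β-rule — branch into !F  //  !E.
          branch 2.2.1 (add !F):
            (E -> C): β-rule — branch into !E  //  C.
              branch 2.2.1.1 (add !E):
                ○ open, literals {B=T, C=T, D=T, E=F, F=F}.
              branch 2.2.1.2 (add C):
                ○ open, literals {B=T, C=T, D=T, F=F}.
          branch 2.2.2 (add !E):
            (E -> C): β-rule — branch into !E  //  C.
              branch 2.2.2.1 (add !E):
                ○ open, literals {B=T, C=T, D=T, E=F}.
              branch 2.2.2.2 (add C):
                ○ open, literals {B=T, C=T, D=T, E=F}.
5 branches closed, 9 open.
Each open branch fixes some atoms; the unmentioned ones are free. Counting distinct full assignments: branch {B=F, C=F, D=T} (A, E, F) contributes 8 new; branch {C=F, D=T, E=T, F=T} (A, B) contributes 2 new; branch {B=F, C=F, D=T, E=F} (A, F) contributes 0 new; branch {B=T, C=T, D=T, F=F} (A, E) contributes 4 new; branch {B=T, C=T, D=T, E=F} (A, F) contributes 2 new; branch {B=T, C=T, D=T, E=F, F=F} (A) contributes 0 new; branch {B=T, C=T, D=T, F=F} (A, E) contributes 0 new; branch {B=T, C=T, D=T, E=F} (A, F) contributes 0 new; branch {B=T, C=T, D=T, E=F} (A, F) contributes 0 new. Total: 16.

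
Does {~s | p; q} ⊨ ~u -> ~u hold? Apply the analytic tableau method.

Yes

Initial set: {T (~s | p); T q; F (~u -> ~u)}.
F (~u -> ~u): α-rule — add T ~u, F ~u.
× closes — contains both u and ~u.
All 1 branch closes.
Every branch closed, so the premises entail the conclusion.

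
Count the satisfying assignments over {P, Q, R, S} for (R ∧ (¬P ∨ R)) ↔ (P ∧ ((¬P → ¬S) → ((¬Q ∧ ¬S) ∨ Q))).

Initial set: {T ((R ∧ (¬P ∨ R)) ↔ (P ∧ ((¬P → ¬S) → ((¬Q ∧ ¬S) ∨ Q))))}.
T ((R ∧ (¬P ∨ R)) ↔ (P ∧ ((¬P → ¬S) → ((¬Q ∧ ¬S) ∨ Q)))): β-rule — branch into T (R ∧ (¬P ∨ R)), T (P ∧ ((¬P → ¬S) → ((¬Q ∧ ¬S) ∨ Q)))  //  F (R ∧ (¬P ∨ R)), F (P ∧ ((¬P → ¬S) → ((¬Q ∧ ¬S) ∨ Q))).
  branch 1 (add T (R ∧ (¬P ∨ R)), T (P ∧ ((¬P → ¬S) → ((¬Q ∧ ¬S) ∨ Q)))):
    T (R ∧ (¬P ∨ R)): α-rule — add T R, T (¬P ∨ R).
    T (P ∧ ((¬P → ¬S) → ((¬Q ∧ ¬S) ∨ Q))): α-rule — add T P, T ((¬P → ¬S) → ((¬Q ∧ ¬S) ∨ Q)).
    T (¬P ∨ R): β-rule — branch into T ¬P  //  T R.
      branch 1.1 (add T ¬P):
        × closes — contains both P and ¬P.
      branch 1.2 (add T R):
        T ((¬P → ¬S) → ((¬Q ∧ ¬S) ∨ Q)): β-rule — branch into F (¬P → ¬S)  //  T ((¬Q ∧ ¬S) ∨ Q).
          branch 1.2.1 (add F (¬P → ¬S)):
            F (¬P → ¬S): α-rule — add T ¬P, F ¬S.
            × closes — contains both P and ¬P.
          branch 1.2.2 (add T ((¬Q ∧ ¬S) ∨ Q)):
            T ((¬Q ∧ ¬S) ∨ Q): β-rule — branch into T (¬Q ∧ ¬S)  //  T Q.
              branch 1.2.2.1 (add T (¬Q ∧ ¬S)):
                T (¬Q ∧ ¬S): α-rule — add T ¬Q, T ¬S.
                ○ open, literals {P=T, Q=F, R=T, S=F}.
              branch 1.2.2.2 (add T Q):
                ○ open, literals {P=T, Q=T, R=T}.
  branch 2 (add F (R ∧ (¬P ∨ R)), F (P ∧ ((¬P → ¬S) → ((¬Q ∧ ¬S) ∨ Q)))):
    F (R ∧ (¬P ∨ R)): β-rule — branch into F R  //  F (¬P ∨ R).
      branch 2.1 (add F R):
        F (P ∧ ((¬P → ¬S) → ((¬Q ∧ ¬S) ∨ Q))): β-rule — branch into F P  //  F ((¬P → ¬S) → ((¬Q ∧ ¬S) ∨ Q)).
          branch 2.1.1 (add F P):
            ○ open, literals {P=F, R=F}.
          branch 2.1.2 (add F ((¬P → ¬S) → ((¬Q ∧ ¬S) ∨ Q))):
            F ((¬P → ¬S) → ((¬Q ∧ ¬S) ∨ Q)): α-rule — add T (¬P → ¬S), F ((¬Q ∧ ¬S) ∨ Q).
            F ((¬Q ∧ ¬S) ∨ Q): α-rule — add F (¬Q ∧ ¬S), F Q.
            T (¬P → ¬S): β-rule — branch into F ¬P  //  T ¬S.
              branch 2.1.2.1 (add F ¬P):
                F (¬Q ∧ ¬S): β-rule — branch into F ¬Q  //  F ¬S.
                  branch 2.1.2.1.1 (add F ¬Q):
                    × closes — contains both Q and ¬Q.
                  branch 2.1.2.1.2 (add F ¬S):
                    ○ open, literals {P=T, Q=F, R=F, S=T}.
              branch 2.1.2.2 (add T ¬S):
                F (¬Q ∧ ¬S): β-rule — branch into F ¬Q  //  F ¬S.
                  branch 2.1.2.2.1 (add F ¬Q):
                    × closes — contains both Q and ¬Q.
                  branch 2.1.2.2.2 (add F ¬S):
                    × closes — contains both S and ¬S.
      branch 2.2 (add F (¬P ∨ R)):
        F (¬P ∨ R): α-rule — add F ¬P, F R.
        F (P ∧ ((¬P → ¬S) → ((¬Q ∧ ¬S) ∨ Q))): β-rule — branch into F P  //  F ((¬P → ¬S) → ((¬Q ∧ ¬S) ∨ Q)).
          branch 2.2.1 (add F P):
            × closes — contains both P and ¬P.
          branch 2.2.2 (add F ((¬P → ¬S) → ((¬Q ∧ ¬S) ∨ Q))):
            F ((¬P → ¬S) → ((¬Q ∧ ¬S) ∨ Q)): α-rule — add T (¬P → ¬S), F ((¬Q ∧ ¬S) ∨ Q).
            F ((¬Q ∧ ¬S) ∨ Q): α-rule — add F (¬Q ∧ ¬S), F Q.
            T (¬P → ¬S): β-rule — branch into F ¬P  //  T ¬S.
              branch 2.2.2.1 (add F ¬P):
                F (¬Q ∧ ¬S): β-rule — branch into F ¬Q  //  F ¬S.
                  branch 2.2.2.1.1 (add F ¬Q):
                    × closes — contains both Q and ¬Q.
                  branch 2.2.2.1.2 (add F ¬S):
                    ○ open, literals {P=T, Q=F, R=F, S=T}.
              branch 2.2.2.2 (add T ¬S):
                F (¬Q ∧ ¬S): β-rule — branch into F ¬Q  //  F ¬S.
                  branch 2.2.2.2.1 (add F ¬Q):
                    × closes — contains both Q and ¬Q.
                  branch 2.2.2.2.2 (add F ¬S):
                    × closes — contains both S and ¬S.
9 branches closed, 5 open.
Each open branch fixes some atoms; the unmentioned ones are free. Counting distinct full assignments: branch {P=T, Q=F, R=T, S=F} (none free) contributes 1 new; branch {P=T, Q=T, R=T} (S) contributes 2 new; branch {P=F, R=F} (Q, S) contributes 4 new; branch {P=T, Q=F, R=F, S=T} (none free) contributes 1 new; branch {P=T, Q=F, R=F, S=T} (none free) contributes 0 new. Total: 8.

8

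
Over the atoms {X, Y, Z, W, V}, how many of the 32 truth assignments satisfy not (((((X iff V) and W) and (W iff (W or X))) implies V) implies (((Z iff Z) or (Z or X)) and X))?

12

Initial set: {not (((((X iff V) and W) and (W iff (W or X))) implies V) implies (((Z iff Z) or (Z or X)) and X))}.
not (((((X iff V) and W) and (W iff (W or X))) implies V) implies (((Z iff Z) or (Z or X)) and X)): α-rule — add ((((X iff V) and W) and (W iff (W or X))) implies V), not (((Z iff Z) or (Z or X)) and X).
((((X iff V) and W) and (W iff (W or X))) implies V): β-rule — branch into not (((X iff V) and W) and (W iff (W or X)))  //  V.
  branch 1 (add not (((X iff V) and W) and (W iff (W or X)))):
    not (((Z iff Z) or (Z or X)) and X): β-rule — branch into not ((Z iff Z) or (Z or X))  //  not X.
      branch 1.1 (add not ((Z iff Z) or (Z or X))):
        not ((Z iff Z) or (Z or X)): α-rule — add not (Z iff Z), not (Z or X).
        not (Z or X): α-rule — add not Z, not X.
        not (((X iff V) and W) and (W iff (W or X))): β-rule — branch into not ((X iff V) and W)  //  not (W iff (W or X)).
          branch 1.1.1 (add not ((X iff V) and W)):
            not (Z iff Z): β-rule — branch into Z, not Z  //  not Z, Z.
              branch 1.1.1.1 (add Z, not Z):
                × closes — contains both Z and not Z.
              branch 1.1.1.2 (add not Z, Z):
                × closes — contains both Z and not Z.
          branch 1.1.2 (add not (W iff (W or X))):
            not (Z iff Z): β-rule — branch into Z, not Z  //  not Z, Z.
              branch 1.1.2.1 (add Z, not Z):
                × closes — contains both Z and not Z.
              branch 1.1.2.2 (add not Z, Z):
                × closes — contains both Z and not Z.
      branch 1.2 (add not X):
        not (((X iff V) and W) and (W iff (W or X))): β-rule — branch into not ((X iff V) and W)  //  not (W iff (W or X)).
          branch 1.2.1 (add not ((X iff V) and W)):
            not ((X iff V) and W): β-rule — branch into not (X iff V)  //  not W.
              branch 1.2.1.1 (add not (X iff V)):
                not (X iff V): β-rule — branch into X, not V  //  not X, V.
                  branch 1.2.1.1.1 (add X, not V):
                    × closes — contains both X and not X.
                  branch 1.2.1.1.2 (add not X, V):
                    ○ open, literals {V=1, X=0}.
              branch 1.2.1.2 (add not W):
                ○ open, literals {W=0, X=0}.
          branch 1.2.2 (add not (W iff (W or X))):
            not (W iff (W or X)): β-rule — branch into W, not (W or X)  //  not W, (W or X).
              branch 1.2.2.1 (add W, not (W or X)):
                not (W or X): α-rule — add not W, not X.
                × closes — contains both W and not W.
              branch 1.2.2.2 (add not W, (W or X)):
                (W or X): β-rule — branch into W  //  X.
                  branch 1.2.2.2.1 (add W):
                    × closes — contains both W and not W.
                  branch 1.2.2.2.2 (add X):
                    × closes — contains both X and not X.
  branch 2 (add V):
    not (((Z iff Z) or (Z or X)) and X): β-rule — branch into not ((Z iff Z) or (Z or X))  //  not X.
      branch 2.1 (add not ((Z iff Z) or (Z or X))):
        not ((Z iff Z) or (Z or X)): α-rule — add not (Z iff Z), not (Z or X).
        not (Z or X): α-rule — add not Z, not X.
        not (Z iff Z): β-rule — branch into Z, not Z  //  not Z, Z.
          branch 2.1.1 (add Z, not Z):
            × closes — contains both Z and not Z.
          branch 2.1.2 (add not Z, Z):
            × closes — contains both Z and not Z.
      branch 2.2 (add not X):
        ○ open, literals {V=1, X=0}.
10 branches closed, 3 open.
Each open branch fixes some atoms; the unmentioned ones are free. Counting distinct full assignments: branch {V=1, X=0} (Y, Z, W) contributes 8 new; branch {W=0, X=0} (Y, Z, V) contributes 4 new; branch {V=1, X=0} (Y, Z, W) contributes 0 new. Total: 12.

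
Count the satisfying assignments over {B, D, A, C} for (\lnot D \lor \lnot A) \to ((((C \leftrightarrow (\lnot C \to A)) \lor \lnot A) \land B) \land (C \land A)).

Initial set: {T ((\lnot D \lor \lnot A) \to ((((C \leftrightarrow (\lnot C \to A)) \lor \lnot A) \land B) \land (C \land A)))}.
T ((\lnot D \lor \lnot A) \to ((((C \leftrightarrow (\lnot C \to A)) \lor \lnot A) \land B) \land (C \land A))): β-rule — branch into F (\lnot D \lor \lnot A)  //  T ((((C \leftrightarrow (\lnot C \to A)) \lor \lnot A) \land B) \land (C \land A)).
  branch 1 (add F (\lnot D \lor \lnot A)):
    F (\lnot D \lor \lnot A): α-rule — add F \lnot D, F \lnot A.
    ○ open, literals {A=true, D=true}.
  branch 2 (add T ((((C \leftrightarrow (\lnot C \to A)) \lor \lnot A) \land B) \land (C \land A))):
    T ((((C \leftrightarrow (\lnot C \to A)) \lor \lnot A) \land B) \land (C \land A)): α-rule — add T (((C \leftrightarrow (\lnot C \to A)) \lor \lnot A) \land B), T (C \land A).
    T (((C \leftrightarrow (\lnot C \to A)) \lor \lnot A) \land B): α-rule — add T ((C \leftrightarrow (\lnot C \to A)) \lor \lnot A), T B.
    T (C \land A): α-rule — add T C, T A.
    T ((C \leftrightarrow (\lnot C \to A)) \lor \lnot A): β-rule — branch into T (C \leftrightarrow (\lnot C \to A))  //  T \lnot A.
      branch 2.1 (add T (C \leftrightarrow (\lnot C \to A))):
        T (C \leftrightarrow (\lnot C \to A)): β-rule — branch into T C, T (\lnot C \to A)  //  F C, F (\lnot C \to A).
          branch 2.1.1 (add T C, T (\lnot C \to A)):
            T (\lnot C \to A): β-rule — branch into F \lnot C  //  T A.
              branch 2.1.1.1 (add F \lnot C):
                ○ open, literals {A=true, B=true, C=true}.
              branch 2.1.1.2 (add T A):
                ○ open, literals {A=true, B=true, C=true}.
          branch 2.1.2 (add F C, F (\lnot C \to A)):
            × closes — contains both C and \lnot C.
      branch 2.2 (add T \lnot A):
        × closes — contains both A and \lnot A.
2 branches closed, 3 open.
Each open branch fixes some atoms; the unmentioned ones are free. Counting distinct full assignments: branch {A=true, D=true} (B, C) contributes 4 new; branch {A=true, B=true, C=true} (D) contributes 1 new; branch {A=true, B=true, C=true} (D) contributes 0 new. Total: 5.

5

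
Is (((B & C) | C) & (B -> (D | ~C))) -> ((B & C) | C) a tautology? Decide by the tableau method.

Assume the negation and expand:
Initial set: {~((((B & C) | C) & (B -> (D | ~C))) -> ((B & C) | C))}.
~((((B & C) | C) & (B -> (D | ~C))) -> ((B & C) | C)): α-rule — add (((B & C) | C) & (B -> (D | ~C))), ~((B & C) | C).
(((B & C) | C) & (B -> (D | ~C))): α-rule — add ((B & C) | C), (B -> (D | ~C)).
~((B & C) | C): α-rule — add ~(B & C), ~C.
((B & C) | C): β-rule — branch into (B & C)  //  C.
  branch 1 (add (B & C)):
    (B & C): α-rule — add B, C.
    × closes — contains both C and ~C.
  branch 2 (add C):
    × closes — contains both C and ~C.
All 2 branches close.
Every branch closed, so the negation is unsatisfiable and the formula is valid.

Valid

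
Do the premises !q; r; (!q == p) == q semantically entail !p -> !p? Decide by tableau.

Initial set: {!q; r; ((!q == p) == q); !(!p -> !p)}.
!(!p -> !p): α-rule — add !p, !!p.
× closes — contains both p and !p.
All 1 branch closes.
Every branch closed, so the premises entail the conclusion.

Yes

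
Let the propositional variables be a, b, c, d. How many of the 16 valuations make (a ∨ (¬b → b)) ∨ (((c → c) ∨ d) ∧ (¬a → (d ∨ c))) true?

15

Initial set: {T ((a ∨ (¬b → b)) ∨ (((c → c) ∨ d) ∧ (¬a → (d ∨ c))))}.
T ((a ∨ (¬b → b)) ∨ (((c → c) ∨ d) ∧ (¬a → (d ∨ c)))): β-rule — branch into T (a ∨ (¬b → b))  //  T (((c → c) ∨ d) ∧ (¬a → (d ∨ c))).
  branch 1 (add T (a ∨ (¬b → b))):
    T (a ∨ (¬b → b)): β-rule — branch into T a  //  T (¬b → b).
      branch 1.1 (add T a):
        ○ open, literals {a=1}.
      branch 1.2 (add T (¬b → b)):
        T (¬b → b): β-rule — branch into F ¬b  //  T b.
          branch 1.2.1 (add F ¬b):
            ○ open, literals {b=1}.
          branch 1.2.2 (add T b):
            ○ open, literals {b=1}.
  branch 2 (add T (((c → c) ∨ d) ∧ (¬a → (d ∨ c)))):
    T (((c → c) ∨ d) ∧ (¬a → (d ∨ c))): α-rule — add T ((c → c) ∨ d), T (¬a → (d ∨ c)).
    T ((c → c) ∨ d): β-rule — branch into T (c → c)  //  T d.
      branch 2.1 (add T (c → c)):
        T (¬a → (d ∨ c)): β-rule — branch into F ¬a  //  T (d ∨ c).
          branch 2.1.1 (add F ¬a):
            T (c → c): β-rule — branch into F c  //  T c.
              branch 2.1.1.1 (add F c):
                ○ open, literals {a=1, c=0}.
              branch 2.1.1.2 (add T c):
                ○ open, literals {a=1, c=1}.
          branch 2.1.2 (add T (d ∨ c)):
            T (c → c): β-rule — branch into F c  //  T c.
              branch 2.1.2.1 (add F c):
                T (d ∨ c): β-rule — branch into T d  //  T c.
                  branch 2.1.2.1.1 (add T d):
                    ○ open, literals {c=0, d=1}.
                  branch 2.1.2.1.2 (add T c):
                    × closes — contains both c and ¬c.
              branch 2.1.2.2 (add T c):
                T (d ∨ c): β-rule — branch into T d  //  T c.
                  branch 2.1.2.2.1 (add T d):
                    ○ open, literals {c=1, d=1}.
                  branch 2.1.2.2.2 (add T c):
                    ○ open, literals {c=1}.
      branch 2.2 (add T d):
        T (¬a → (d ∨ c)): β-rule — branch into F ¬a  //  T (d ∨ c).
          branch 2.2.1 (add F ¬a):
            ○ open, literals {a=1, d=1}.
          branch 2.2.2 (add T (d ∨ c)):
            T (d ∨ c): β-rule — branch into T d  //  T c.
              branch 2.2.2.1 (add T d):
                ○ open, literals {d=1}.
              branch 2.2.2.2 (add T c):
                ○ open, literals {c=1, d=1}.
1 branch closed, 11 open.
Each open branch fixes some atoms; the unmentioned ones are free. Counting distinct full assignments: branch {a=1} (b, c, d) contributes 8 new; branch {b=1} (a, c, d) contributes 4 new; branch {b=1} (a, c, d) contributes 0 new; branch {a=1, c=0} (b, d) contributes 0 new; branch {a=1, c=1} (b, d) contributes 0 new; branch {c=0, d=1} (a, b) contributes 1 new; branch {c=1, d=1} (a, b) contributes 1 new; branch {c=1} (a, b, d) contributes 1 new; branch {a=1, d=1} (b, c) contributes 0 new; branch {d=1} (a, b, c) contributes 0 new; branch {c=1, d=1} (a, b) contributes 0 new. Total: 15.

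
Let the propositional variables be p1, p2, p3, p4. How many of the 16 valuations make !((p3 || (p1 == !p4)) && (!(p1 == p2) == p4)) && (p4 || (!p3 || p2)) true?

Initial set: {(!((p3 || (p1 == !p4)) && (!(p1 == p2) == p4)) && (p4 || (!p3 || p2)))}.
(!((p3 || (p1 == !p4)) && (!(p1 == p2) == p4)) && (p4 || (!p3 || p2))): α-rule — add !((p3 || (p1 == !p4)) && (!(p1 == p2) == p4)), (p4 || (!p3 || p2)).
!((p3 || (p1 == !p4)) && (!(p1 == p2) == p4)): β-rule — branch into !(p3 || (p1 == !p4))  //  !(!(p1 == p2) == p4).
  branch 1 (add !(p3 || (p1 == !p4))):
    !(p3 || (p1 == !p4)): α-rule — add !p3, !(p1 == !p4).
    (p4 || (!p3 || p2)): β-rule — branch into p4  //  (!p3 || p2).
      branch 1.1 (add p4):
        !(p1 == !p4): β-rule — branch into p1, !!p4  //  !p1, !p4.
          branch 1.1.1 (add p1, !!p4):
            ○ open, literals {p1=T, p3=F, p4=T}.
          branch 1.1.2 (add !p1, !p4):
            × closes — contains both p4 and !p4.
      branch 1.2 (add (!p3 || p2)):
        !(p1 == !p4): β-rule — branch into p1, !!p4  //  !p1, !p4.
          branch 1.2.1 (add p1, !!p4):
            (!p3 || p2): β-rule — branch into !p3  //  p2.
              branch 1.2.1.1 (add !p3):
                ○ open, literals {p1=T, p3=F, p4=T}.
              branch 1.2.1.2 (add p2):
                ○ open, literals {p1=T, p2=T, p3=F, p4=T}.
          branch 1.2.2 (add !p1, !p4):
            (!p3 || p2): β-rule — branch into !p3  //  p2.
              branch 1.2.2.1 (add !p3):
                ○ open, literals {p1=F, p3=F, p4=F}.
              branch 1.2.2.2 (add p2):
                ○ open, literals {p1=F, p2=T, p3=F, p4=F}.
  branch 2 (add !(!(p1 == p2) == p4)):
    (p4 || (!p3 || p2)): β-rule — branch into p4  //  (!p3 || p2).
      branch 2.1 (add p4):
        !(!(p1 == p2) == p4): β-rule — branch into !(p1 == p2), !p4  //  !!(p1 == p2), p4.
          branch 2.1.1 (add !(p1 == p2), !p4):
            × closes — contains both p4 and !p4.
          branch 2.1.2 (add !!(p1 == p2), p4):
            !!(p1 == p2): β-rule — branch into p1, p2  //  !p1, !p2.
              branch 2.1.2.1 (add p1, p2):
                ○ open, literals {p1=T, p2=T, p4=T}.
              branch 2.1.2.2 (add !p1, !p2):
                ○ open, literals {p1=F, p2=F, p4=T}.
      branch 2.2 (add (!p3 || p2)):
        !(!(p1 == p2) == p4): β-rule — branch into !(p1 == p2), !p4  //  !!(p1 == p2), p4.
          branch 2.2.1 (add !(p1 == p2), !p4):
            (!p3 || p2): β-rule — branch into !p3  //  p2.
              branch 2.2.1.1 (add !p3):
                !(p1 == p2): β-rule — branch into p1, !p2  //  !p1, p2.
                  branch 2.2.1.1.1 (add p1, !p2):
                    ○ open, literals {p1=T, p2=F, p3=F, p4=F}.
                  branch 2.2.1.1.2 (add !p1, p2):
                    ○ open, literals {p1=F, p2=T, p3=F, p4=F}.
              branch 2.2.1.2 (add p2):
                !(p1 == p2): β-rule — branch into p1, !p2  //  !p1, p2.
                  branch 2.2.1.2.1 (add p1, !p2):
                    × closes — contains both p2 and !p2.
                  branch 2.2.1.2.2 (add !p1, p2):
                    ○ open, literals {p1=F, p2=T, p4=F}.
          branch 2.2.2 (add !!(p1 == p2), p4):
            (!p3 || p2): β-rule — branch into !p3  //  p2.
              branch 2.2.2.1 (add !p3):
                !!(p1 == p2): β-rule — branch into p1, p2  //  !p1, !p2.
                  branch 2.2.2.1.1 (add p1, p2):
                    ○ open, literals {p1=T, p2=T, p3=F, p4=T}.
                  branch 2.2.2.1.2 (add !p1, !p2):
                    ○ open, literals {p1=F, p2=F, p3=F, p4=T}.
              branch 2.2.2.2 (add p2):
                !!(p1 == p2): β-rule — branch into p1, p2  //  !p1, !p2.
                  branch 2.2.2.2.1 (add p1, p2):
                    ○ open, literals {p1=T, p2=T, p4=T}.
                  branch 2.2.2.2.2 (add !p1, !p2):
                    × closes — contains both p2 and !p2.
4 branches closed, 13 open.
Each open branch fixes some atoms; the unmentioned ones are free. Counting distinct full assignments: branch {p1=T, p3=F, p4=T} (p2) contributes 2 new; branch {p1=T, p3=F, p4=T} (p2) contributes 0 new; branch {p1=T, p2=T, p3=F, p4=T} (none free) contributes 0 new; branch {p1=F, p3=F, p4=F} (p2) contributes 2 new; branch {p1=F, p2=T, p3=F, p4=F} (none free) contributes 0 new; branch {p1=T, p2=T, p4=T} (p3) contributes 1 new; branch {p1=F, p2=F, p4=T} (p3) contributes 2 new; branch {p1=T, p2=F, p3=F, p4=F} (none free) contributes 1 new; branch {p1=F, p2=T, p3=F, p4=F} (none free) contributes 0 new; branch {p1=F, p2=T, p4=F} (p3) contributes 1 new; branch {p1=T, p2=T, p3=F, p4=T} (none free) contributes 0 new; branch {p1=F, p2=F, p3=F, p4=T} (none free) contributes 0 new; branch {p1=T, p2=T, p4=T} (p3) contributes 0 new. Total: 9.

9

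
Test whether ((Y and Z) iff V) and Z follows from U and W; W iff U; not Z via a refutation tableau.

Initial set: {T (U and W); T (W iff U); T not Z; F (((Y and Z) iff V) and Z)}.
T (U and W): α-rule — add T U, T W.
T (W iff U): β-rule — branch into T W, T U  //  F W, F U.
  branch 1 (add T W, T U):
    F (((Y and Z) iff V) and Z): β-rule — branch into F ((Y and Z) iff V)  //  F Z.
      branch 1.1 (add F ((Y and Z) iff V)):
        F ((Y and Z) iff V): β-rule — branch into T (Y and Z), F V  //  F (Y and Z), T V.
          branch 1.1.1 (add T (Y and Z), F V):
            T (Y and Z): α-rule — add T Y, T Z.
            × closes — contains both Z and not Z.
          branch 1.1.2 (add F (Y and Z), T V):
            F (Y and Z): β-rule — branch into F Y  //  F Z.
              branch 1.1.2.1 (add F Y):
                ○ open, literals {U=T, V=T, W=T, Y=F, Z=F}.
              branch 1.1.2.2 (add F Z):
                ○ open, literals {U=T, V=T, W=T, Z=F}.
      branch 1.2 (add F Z):
        ○ open, literals {U=T, W=T, Z=F}.
  branch 2 (add F W, F U):
    × closes — contains both W and not W.
2 branches closed, 3 open.
An open branch gives a countermodel: U=T, V=T, W=T, Y=F, Z=F (unmentioned atoms arbitrary); the premises hold there but the conclusion fails.

No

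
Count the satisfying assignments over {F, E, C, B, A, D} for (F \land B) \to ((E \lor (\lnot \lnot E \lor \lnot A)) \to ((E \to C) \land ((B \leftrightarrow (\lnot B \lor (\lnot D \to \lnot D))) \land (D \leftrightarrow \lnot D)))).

52

Initial set: {((F \land B) \to ((E \lor (\lnot \lnot E \lor \lnot A)) \to ((E \to C) \land ((B \leftrightarrow (\lnot B \lor (\lnot D \to \lnot D))) \land (D \leftrightarrow \lnot D)))))}.
((F \land B) \to ((E \lor (\lnot \lnot E \lor \lnot A)) \to ((E \to C) \land ((B \leftrightarrow (\lnot B \lor (\lnot D \to \lnot D))) \land (D \leftrightarrow \lnot D))))): β-rule — branch into \lnot (F \land B)  //  ((E \lor (\lnot \lnot E \lor \lnot A)) \to ((E \to C) \land ((B \leftrightarrow (\lnot B \lor (\lnot D \to \lnot D))) \land (D \leftrightarrow \lnot D)))).
  branch 1 (add \lnot (F \land B)):
    \lnot (F \land B): β-rule — branch into \lnot F  //  \lnot B.
      branch 1.1 (add \lnot F):
        ○ open, literals {F=F}.
      branch 1.2 (add \lnot B):
        ○ open, literals {B=F}.
  branch 2 (add ((E \lor (\lnot \lnot E \lor \lnot A)) \to ((E \to C) \land ((B \leftrightarrow (\lnot B \lor (\lnot D \to \lnot D))) \land (D \leftrightarrow \lnot D))))):
    ((E \lor (\lnot \lnot E \lor \lnot A)) \to ((E \to C) \land ((B \leftrightarrow (\lnot B \lor (\lnot D \to \lnot D))) \land (D \leftrightarrow \lnot D)))): β-rule — branch into \lnot (E \lor (\lnot \lnot E \lor \lnot A))  //  ((E \to C) \land ((B \leftrightarrow (\lnot B \lor (\lnot D \to \lnot D))) \land (D \leftrightarrow \lnot D))).
      branch 2.1 (add \lnot (E \lor (\lnot \lnot E \lor \lnot A))):
        \lnot (E \lor (\lnot \lnot E \lor \lnot A)): α-rule — add \lnot E, \lnot (\lnot \lnot E \lor \lnot A).
        \lnot (\lnot \lnot E \lor \lnot A): α-rule — add \lnot \lnot \lnot E, \lnot \lnot A.
        \lnot \lnot \lnot E: drop double negation, giving \lnot E.
        ○ open, literals {A=T, E=F}.
      branch 2.2 (add ((E \to C) \land ((B \leftrightarrow (\lnot B \lor (\lnot D \to \lnot D))) \land (D \leftrightarrow \lnot D)))):
        ((E \to C) \land ((B \leftrightarrow (\lnot B \lor (\lnot D \to \lnot D))) \land (D \leftrightarrow \lnot D))): α-rule — add (E \to C), ((B \leftrightarrow (\lnot B \lor (\lnot D \to \lnot D))) \land (D \leftrightarrow \lnot D)).
        ((B \leftrightarrow (\lnot B \lor (\lnot D \to \lnot D))) \land (D \leftrightarrow \lnot D)): α-rule — add (B \leftrightarrow (\lnot B \lor (\lnot D \to \lnot D))), (D \leftrightarrow \lnot D).
        (E \to C): β-rule — branch into \lnot E  //  C.
          branch 2.2.1 (add \lnot E):
            (B \leftrightarrow (\lnot B \lor (\lnot D \to \lnot D))): β-rule — branch into B, (\lnot B \lor (\lnot D \to \lnot D))  //  \lnot B, \lnot (\lnot B \lor (\lnot D \to \lnot D)).
              branch 2.2.1.1 (add B, (\lnot B \lor (\lnot D \to \lnot D))):
                (D \leftrightarrow \lnot D): β-rule — branch into D, \lnot D  //  \lnot D, \lnot \lnot D.
                  branch 2.2.1.1.1 (add D, \lnot D):
                    × closes — contains both D and \lnot D.
                  branch 2.2.1.1.2 (add \lnot D, \lnot \lnot D):
                    × closes — contains both D and \lnot D.
              branch 2.2.1.2 (add \lnot B, \lnot (\lnot B \lor (\lnot D \to \lnot D))):
                \lnot (\lnot B \lor (\lnot D \to \lnot D)): α-rule — add \lnot \lnot B, \lnot (\lnot D \to \lnot D).
                × closes — contains both B and \lnot B.
          branch 2.2.2 (add C):
            (B \leftrightarrow (\lnot B \lor (\lnot D \to \lnot D))): β-rule — branch into B, (\lnot B \lor (\lnot D \to \lnot D))  //  \lnot B, \lnot (\lnot B \lor (\lnot D \to \lnot D)).
              branch 2.2.2.1 (add B, (\lnot B \lor (\lnot D \to \lnot D))):
                (D \leftrightarrow \lnot D): β-rule — branch into D, \lnot D  //  \lnot D, \lnot \lnot D.
                  branch 2.2.2.1.1 (add D, \lnot D):
                    × closes — contains both D and \lnot D.
                  branch 2.2.2.1.2 (add \lnot D, \lnot \lnot D):
                    × closes — contains both D and \lnot D.
              branch 2.2.2.2 (add \lnot B, \lnot (\lnot B \lor (\lnot D \to \lnot D))):
                \lnot (\lnot B \lor (\lnot D \to \lnot D)): α-rule — add \lnot \lnot B, \lnot (\lnot D \to \lnot D).
                × closes — contains both B and \lnot B.
6 branches closed, 3 open.
Each open branch fixes some atoms; the unmentioned ones are free. Counting distinct full assignments: branch {F=F} (E, C, B, A, D) contributes 32 new; branch {B=F} (F, E, C, A, D) contributes 16 new; branch {A=T, E=F} (F, C, B, D) contributes 4 new. Total: 52.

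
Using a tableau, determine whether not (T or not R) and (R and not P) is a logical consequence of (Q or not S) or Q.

No

Initial set: {((Q or not S) or Q); not (not (T or not R) and (R and not P))}.
((Q or not S) or Q): β-rule — branch into (Q or not S)  //  Q.
  branch 1 (add (Q or not S)):
    not (not (T or not R) and (R and not P)): β-rule — branch into not not (T or not R)  //  not (R and not P).
      branch 1.1 (add not not (T or not R)):
        (Q or not S): β-rule — branch into Q  //  not S.
          branch 1.1.1 (add Q):
            not not (T or not R): β-rule — branch into T  //  not R.
              branch 1.1.1.1 (add T):
                ○ open, literals {Q=1, T=1}.
              branch 1.1.1.2 (add not R):
                ○ open, literals {Q=1, R=0}.
          branch 1.1.2 (add not S):
            not not (T or not R): β-rule — branch into T  //  not R.
              branch 1.1.2.1 (add T):
                ○ open, literals {S=0, T=1}.
              branch 1.1.2.2 (add not R):
                ○ open, literals {R=0, S=0}.
      branch 1.2 (add not (R and not P)):
        (Q or not S): β-rule — branch into Q  //  not S.
          branch 1.2.1 (add Q):
            not (R and not P): β-rule — branch into not R  //  not not P.
              branch 1.2.1.1 (add not R):
                ○ open, literals {Q=1, R=0}.
              branch 1.2.1.2 (add not not P):
                ○ open, literals {P=1, Q=1}.
          branch 1.2.2 (add not S):
            not (R and not P): β-rule — branch into not R  //  not not P.
              branch 1.2.2.1 (add not R):
                ○ open, literals {R=0, S=0}.
              branch 1.2.2.2 (add not not P):
                ○ open, literals {P=1, S=0}.
  branch 2 (add Q):
    not (not (T or not R) and (R and not P)): β-rule — branch into not not (T or not R)  //  not (R and not P).
      branch 2.1 (add not not (T or not R)):
        not not (T or not R): β-rule — branch into T  //  not R.
          branch 2.1.1 (add T):
            ○ open, literals {Q=1, T=1}.
          branch 2.1.2 (add not R):
            ○ open, literals {Q=1, R=0}.
      branch 2.2 (add not (R and not P)):
        not (R and not P): β-rule — branch into not R  //  not not P.
          branch 2.2.1 (add not R):
            ○ open, literals {Q=1, R=0}.
          branch 2.2.2 (add not not P):
            ○ open, literals {P=1, Q=1}.
0 branches closed, 12 open.
An open branch gives a countermodel: Q=1, T=1 (unmentioned atoms arbitrary); the premises hold there but the conclusion fails.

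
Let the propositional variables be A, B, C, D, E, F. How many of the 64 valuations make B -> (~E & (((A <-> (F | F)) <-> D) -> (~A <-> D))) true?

Initial set: {(B -> (~E & (((A <-> (F | F)) <-> D) -> (~A <-> D))))}.
(B -> (~E & (((A <-> (F | F)) <-> D) -> (~A <-> D)))): β-rule — branch into ~B  //  (~E & (((A <-> (F | F)) <-> D) -> (~A <-> D))).
  branch 1 (add ~B):
    ○ open, literals {B=0}.
  branch 2 (add (~E & (((A <-> (F | F)) <-> D) -> (~A <-> D)))):
    (~E & (((A <-> (F | F)) <-> D) -> (~A <-> D))): α-rule — add ~E, (((A <-> (F | F)) <-> D) -> (~A <-> D)).
    (((A <-> (F | F)) <-> D) -> (~A <-> D)): β-rule — branch into ~((A <-> (F | F)) <-> D)  //  (~A <-> D).
      branch 2.1 (add ~((A <-> (F | F)) <-> D)):
        ~((A <-> (F | F)) <-> D): β-rule — branch into (A <-> (F | F)), ~D  //  ~(A <-> (F | F)), D.
          branch 2.1.1 (add (A <-> (F | F)), ~D):
            (A <-> (F | F)): β-rule — branch into A, (F | F)  //  ~A, ~(F | F).
              branch 2.1.1.1 (add A, (F | F)):
                (F | F): β-rule — branch into F  //  F.
                  branch 2.1.1.1.1 (add F):
                    ○ open, literals {A=1, D=0, E=0, F=1}.
                  branch 2.1.1.1.2 (add F):
                    ○ open, literals {A=1, D=0, E=0, F=1}.
              branch 2.1.1.2 (add ~A, ~(F | F)):
                ~(F | F): α-rule — add ~F, ~F.
                ○ open, literals {A=0, D=0, E=0, F=0}.
          branch 2.1.2 (add ~(A <-> (F | F)), D):
            ~(A <-> (F | F)): β-rule — branch into A, ~(F | F)  //  ~A, (F | F).
              branch 2.1.2.1 (add A, ~(F | F)):
                ~(F | F): α-rule — add ~F, ~F.
                ○ open, literals {A=1, D=1, E=0, F=0}.
              branch 2.1.2.2 (add ~A, (F | F)):
                (F | F): β-rule — branch into F  //  F.
                  branch 2.1.2.2.1 (add F):
                    ○ open, literals {A=0, D=1, E=0, F=1}.
                  branch 2.1.2.2.2 (add F):
                    ○ open, literals {A=0, D=1, E=0, F=1}.
      branch 2.2 (add (~A <-> D)):
        (~A <-> D): β-rule — branch into ~A, D  //  ~~A, ~D.
          branch 2.2.1 (add ~A, D):
            ○ open, literals {A=0, D=1, E=0}.
          branch 2.2.2 (add ~~A, ~D):
            ○ open, literals {A=1, D=0, E=0}.
0 branches closed, 9 open.
Each open branch fixes some atoms; the unmentioned ones are free. Counting distinct full assignments: branch {B=0} (A, C, D, E, F) contributes 32 new; branch {A=1, D=0, E=0, F=1} (B, C) contributes 2 new; branch {A=1, D=0, E=0, F=1} (B, C) contributes 0 new; branch {A=0, D=0, E=0, F=0} (B, C) contributes 2 new; branch {A=1, D=1, E=0, F=0} (B, C) contributes 2 new; branch {A=0, D=1, E=0, F=1} (B, C) contributes 2 new; branch {A=0, D=1, E=0, F=1} (B, C) contributes 0 new; branch {A=0, D=1, E=0} (B, C, F) contributes 2 new; branch {A=1, D=0, E=0} (B, C, F) contributes 2 new. Total: 44.

44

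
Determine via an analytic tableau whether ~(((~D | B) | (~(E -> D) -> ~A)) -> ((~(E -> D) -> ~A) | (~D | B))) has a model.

Initial set: {~(((~D | B) | (~(E -> D) -> ~A)) -> ((~(E -> D) -> ~A) | (~D | B)))}.
~(((~D | B) | (~(E -> D) -> ~A)) -> ((~(E -> D) -> ~A) | (~D | B))): α-rule — add ((~D | B) | (~(E -> D) -> ~A)), ~((~(E -> D) -> ~A) | (~D | B)).
~((~(E -> D) -> ~A) | (~D | B)): α-rule — add ~(~(E -> D) -> ~A), ~(~D | B).
~(~(E -> D) -> ~A): α-rule — add ~(E -> D), ~~A.
~(~D | B): α-rule — add ~~D, ~B.
~(E -> D): α-rule — add E, ~D.
× closes — contains both D and ~D.
All 1 branch closes.
Every branch closed; the formula is unsatisfiable.

Unsatisfiable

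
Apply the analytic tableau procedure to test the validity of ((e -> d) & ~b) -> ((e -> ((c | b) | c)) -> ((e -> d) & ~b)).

Valid

Assume the negation and expand:
Initial set: {~(((e -> d) & ~b) -> ((e -> ((c | b) | c)) -> ((e -> d) & ~b)))}.
~(((e -> d) & ~b) -> ((e -> ((c | b) | c)) -> ((e -> d) & ~b))): α-rule — add ((e -> d) & ~b), ~((e -> ((c | b) | c)) -> ((e -> d) & ~b)).
((e -> d) & ~b): α-rule — add (e -> d), ~b.
~((e -> ((c | b) | c)) -> ((e -> d) & ~b)): α-rule — add (e -> ((c | b) | c)), ~((e -> d) & ~b).
(e -> d): β-rule — branch into ~e  //  d.
  branch 1 (add ~e):
    (e -> ((c | b) | c)): β-rule — branch into ~e  //  ((c | b) | c).
      branch 1.1 (add ~e):
        ~((e -> d) & ~b): β-rule — branch into ~(e -> d)  //  ~~b.
          branch 1.1.1 (add ~(e -> d)):
            ~(e -> d): α-rule — add e, ~d.
            × closes — contains both e and ~e.
          branch 1.1.2 (add ~~b):
            × closes — contains both b and ~b.
      branch 1.2 (add ((c | b) | c)):
        ~((e -> d) & ~b): β-rule — branch into ~(e -> d)  //  ~~b.
          branch 1.2.1 (add ~(e -> d)):
            ~(e -> d): α-rule — add e, ~d.
            × closes — contains both e and ~e.
          branch 1.2.2 (add ~~b):
            × closes — contains both b and ~b.
  branch 2 (add d):
    (e -> ((c | b) | c)): β-rule — branch into ~e  //  ((c | b) | c).
      branch 2.1 (add ~e):
        ~((e -> d) & ~b): β-rule — branch into ~(e -> d)  //  ~~b.
          branch 2.1.1 (add ~(e -> d)):
            ~(e -> d): α-rule — add e, ~d.
            × closes — contains both e and ~e.
          branch 2.1.2 (add ~~b):
            × closes — contains both b and ~b.
      branch 2.2 (add ((c | b) | c)):
        ~((e -> d) & ~b): β-rule — branch into ~(e -> d)  //  ~~b.
          branch 2.2.1 (add ~(e -> d)):
            ~(e -> d): α-rule — add e, ~d.
            × closes — contains both d and ~d.
          branch 2.2.2 (add ~~b):
            × closes — contains both b and ~b.
All 8 branches close.
Every branch closed, so the negation is unsatisfiable and the formula is valid.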